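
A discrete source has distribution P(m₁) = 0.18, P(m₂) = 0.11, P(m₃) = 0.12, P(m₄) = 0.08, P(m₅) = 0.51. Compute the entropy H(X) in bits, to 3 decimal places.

1.950 bits

H = −Σ pᵢ log₂ pᵢ.
−0.18·log₂(0.18) = 0.4453
−0.11·log₂(0.11) = 0.3503
−0.12·log₂(0.12) = 0.3671
−0.08·log₂(0.08) = 0.2915
−0.51·log₂(0.51) = 0.4954
Sum ≈ 1.9496 → 1.950 bits.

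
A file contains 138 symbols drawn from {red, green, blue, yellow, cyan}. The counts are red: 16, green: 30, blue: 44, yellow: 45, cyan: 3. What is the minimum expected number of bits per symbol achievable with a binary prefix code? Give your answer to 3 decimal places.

2.138 bits/symbol

Probabilities are the counts divided by 138.
Repeatedly combine the two least-probable nodes; the expected code length is the sum of the merged weights.
merge 1/46 + 8/69 → 19/138
merge 19/138 + 5/23 → 49/138
merge 22/69 + 15/46 → 89/138
merge 49/138 + 89/138 → 1
L = 19/138 + 49/138 + 89/138 + 1 = 295/138 ≈ 2.138 bits/symbol.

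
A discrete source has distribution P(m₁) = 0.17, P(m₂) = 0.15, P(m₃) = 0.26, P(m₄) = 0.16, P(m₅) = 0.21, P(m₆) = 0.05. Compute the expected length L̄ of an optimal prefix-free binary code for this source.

2.53 bits/symbol

Repeatedly combine the two least-probable nodes; the expected code length is the sum of the merged weights.
merge 1/20 + 3/20 → 1/5
merge 4/25 + 17/100 → 33/100
merge 1/5 + 21/100 → 41/100
merge 13/50 + 33/100 → 59/100
merge 41/100 + 59/100 → 1
L = 1/5 + 33/100 + 41/100 + 59/100 + 1 = 253/100 = 2.53 bits/symbol.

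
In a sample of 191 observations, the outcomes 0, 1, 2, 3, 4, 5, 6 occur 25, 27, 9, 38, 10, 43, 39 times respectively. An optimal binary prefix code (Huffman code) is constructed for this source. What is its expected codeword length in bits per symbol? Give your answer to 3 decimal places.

Probabilities are the counts divided by 191.
Repeatedly combine the two least-probable nodes; the expected code length is the sum of the merged weights.
merge 9/191 + 10/191 → 19/191
merge 19/191 + 25/191 → 44/191
merge 27/191 + 38/191 → 65/191
merge 39/191 + 43/191 → 82/191
merge 44/191 + 65/191 → 109/191
merge 82/191 + 109/191 → 1
L = 19/191 + 44/191 + 65/191 + 82/191 + 109/191 + 1 = 510/191 ≈ 2.670 bits/symbol.

2.670 bits/symbol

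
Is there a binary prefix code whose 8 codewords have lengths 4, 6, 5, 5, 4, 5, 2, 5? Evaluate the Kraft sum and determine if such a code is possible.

0.515625; yes

With common denominator 2^6 = 64: Σ 2^(−ℓᵢ) = 4/64 + 1/64 + 2/64 + 2/64 + 4/64 + 2/64 + 16/64 + 2/64 = 33/64 = 0.515625.
Kraft's inequality requires Σ ≤ 1; here Σ = 0.515625 ≤ 1, so such a prefix code exists.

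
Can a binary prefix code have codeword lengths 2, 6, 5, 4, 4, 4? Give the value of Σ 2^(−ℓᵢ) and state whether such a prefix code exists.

With common denominator 2^6 = 64: Σ 2^(−ℓᵢ) = 16/64 + 1/64 + 2/64 + 4/64 + 4/64 + 4/64 = 31/64 = 0.484375.
Kraft's inequality requires Σ ≤ 1; here Σ = 0.484375 ≤ 1, so such a prefix code exists.

0.484375; yes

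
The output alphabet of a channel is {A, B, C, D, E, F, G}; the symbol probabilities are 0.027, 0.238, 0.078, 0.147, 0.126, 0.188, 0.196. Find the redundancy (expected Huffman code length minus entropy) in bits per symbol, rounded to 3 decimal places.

0.053 bits

Entropy H = −Σ p log₂ p ≈ 2.6179 bits.
Huffman merges: 27/1000+39/500→21/200; 21/200+63/500→231/1000; 147/1000+47/250→67/200; 49/250+231/1000→427/1000; 119/500+67/200→573/1000; 427/1000+573/1000→1. L = 2671/1000 ≈ 2.6710.
L − H = 2.6710 − 2.6179 = 0.053 bits.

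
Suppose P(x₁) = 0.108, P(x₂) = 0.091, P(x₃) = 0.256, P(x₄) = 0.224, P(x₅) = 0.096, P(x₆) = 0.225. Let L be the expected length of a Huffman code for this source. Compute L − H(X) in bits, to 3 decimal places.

Entropy H = −Σ p log₂ p ≈ 2.4569 bits.
Huffman merges: 91/1000+12/125→187/1000; 27/250+187/1000→59/200; 28/125+9/40→449/1000; 32/125+59/200→551/1000; 449/1000+551/1000→1. L = 1241/500 ≈ 2.4820.
L − H = 2.4820 − 2.4569 = 0.025 bits.

0.025 bits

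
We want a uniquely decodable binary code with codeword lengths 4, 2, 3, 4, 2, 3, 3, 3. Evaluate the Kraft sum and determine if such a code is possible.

1.125; no

With common denominator 2^4 = 16: Σ 2^(−ℓᵢ) = 1/16 + 4/16 + 2/16 + 1/16 + 4/16 + 2/16 + 2/16 + 2/16 = 18/16 = 1.125.
Kraft's inequality requires Σ ≤ 1; here Σ = 1.125 > 1, so no such prefix code exists.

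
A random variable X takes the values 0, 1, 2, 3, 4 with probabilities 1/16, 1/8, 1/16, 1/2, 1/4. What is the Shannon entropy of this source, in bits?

Each probability is a power of 1/2, so log₂(1/p) is an integer.
H = Σ p·log₂(1/p) = 1/16·4 + 1/8·3 + 1/16·4 + 1/2·1 + 1/4·2 = 1.875 bits.

1.875 bits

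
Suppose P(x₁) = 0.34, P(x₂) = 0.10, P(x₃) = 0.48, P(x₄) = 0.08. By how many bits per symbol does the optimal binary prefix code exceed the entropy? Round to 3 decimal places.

Entropy H = −Σ p log₂ p ≈ 1.6611 bits.
Huffman merges: 2/25+1/10→9/50; 9/50+17/50→13/25; 12/25+13/25→1. L = 17/10 ≈ 1.7000.
L − H = 1.7000 − 1.6611 = 0.039 bits.

0.039 bits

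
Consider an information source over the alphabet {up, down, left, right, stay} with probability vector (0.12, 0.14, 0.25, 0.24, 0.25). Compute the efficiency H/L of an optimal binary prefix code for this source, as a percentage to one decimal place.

Entropy H = −Σ p log₂ p ≈ 2.2583 bits.
Huffman merges: 3/25+7/50→13/50; 6/25+1/4→49/100; 1/4+13/50→51/100; 49/100+51/100→1. L = 113/50 ≈ 2.2600.
Efficiency = H/L = 2.2583/2.2600 = 99.9%.

99.9%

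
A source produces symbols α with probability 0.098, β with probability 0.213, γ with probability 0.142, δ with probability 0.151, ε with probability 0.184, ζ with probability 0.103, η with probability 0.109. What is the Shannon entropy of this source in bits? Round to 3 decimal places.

H = −Σ pᵢ log₂ pᵢ.
−0.098·log₂(0.098) = 0.3284
−0.213·log₂(0.213) = 0.4752
−0.142·log₂(0.142) = 0.3999
−0.151·log₂(0.151) = 0.4118
−0.184·log₂(0.184) = 0.4494
−0.103·log₂(0.103) = 0.3378
−0.109·log₂(0.109) = 0.3485
Sum ≈ 2.7510 → 2.751 bits.

2.751 bits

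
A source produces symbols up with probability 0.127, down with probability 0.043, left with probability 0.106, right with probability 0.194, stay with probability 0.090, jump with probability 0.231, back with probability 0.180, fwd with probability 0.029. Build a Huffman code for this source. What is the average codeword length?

Repeatedly combine the two least-probable nodes; the expected code length is the sum of the merged weights.
merge 29/1000 + 43/1000 → 9/125
merge 9/125 + 9/100 → 81/500
merge 53/500 + 127/1000 → 233/1000
merge 81/500 + 9/50 → 171/500
merge 97/500 + 231/1000 → 17/40
merge 233/1000 + 171/500 → 23/40
merge 17/40 + 23/40 → 1
L = 9/125 + 81/500 + 233/1000 + 171/500 + 17/40 + 23/40 + 1 = 2809/1000 = 2.809 bits/symbol.

2.809 bits/symbol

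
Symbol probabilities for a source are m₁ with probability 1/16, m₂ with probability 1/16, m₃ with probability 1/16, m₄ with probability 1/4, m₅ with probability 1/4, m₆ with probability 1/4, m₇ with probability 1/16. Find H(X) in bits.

Each probability is a power of 1/2, so log₂(1/p) is an integer.
H = Σ p·log₂(1/p) = 1/16·4 + 1/16·4 + 1/16·4 + 1/4·2 + 1/4·2 + 1/4·2 + 1/16·4 = 2.5 bits.

2.5 bits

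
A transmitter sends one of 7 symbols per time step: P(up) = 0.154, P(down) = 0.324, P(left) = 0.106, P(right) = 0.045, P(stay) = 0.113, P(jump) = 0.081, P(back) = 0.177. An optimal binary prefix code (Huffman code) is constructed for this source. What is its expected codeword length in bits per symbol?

2.625 bits/symbol

Repeatedly combine the two least-probable nodes; the expected code length is the sum of the merged weights.
merge 9/200 + 81/1000 → 63/500
merge 53/500 + 113/1000 → 219/1000
merge 63/500 + 77/500 → 7/25
merge 177/1000 + 219/1000 → 99/250
merge 7/25 + 81/250 → 151/250
merge 99/250 + 151/250 → 1
L = 63/500 + 219/1000 + 7/25 + 99/250 + 151/250 + 1 = 21/8 = 2.625 bits/symbol.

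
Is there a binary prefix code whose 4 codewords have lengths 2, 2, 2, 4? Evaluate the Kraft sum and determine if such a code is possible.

With common denominator 2^4 = 16: Σ 2^(−ℓᵢ) = 4/16 + 4/16 + 4/16 + 1/16 = 13/16 = 0.8125.
Kraft's inequality requires Σ ≤ 1; here Σ = 0.8125 ≤ 1, so such a prefix code exists.

0.8125; yes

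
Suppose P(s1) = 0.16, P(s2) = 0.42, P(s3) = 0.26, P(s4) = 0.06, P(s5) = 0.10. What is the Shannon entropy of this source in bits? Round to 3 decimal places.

2.030 bits

H = −Σ pᵢ log₂ pᵢ.
−0.16·log₂(0.16) = 0.4230
−0.42·log₂(0.42) = 0.5256
−0.26·log₂(0.26) = 0.5053
−0.06·log₂(0.06) = 0.2435
−0.10·log₂(0.10) = 0.3322
Sum ≈ 2.0297 → 2.030 bits.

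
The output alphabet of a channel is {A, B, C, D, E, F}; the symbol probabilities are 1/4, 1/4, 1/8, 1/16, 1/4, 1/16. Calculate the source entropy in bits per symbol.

Each probability is a power of 1/2, so log₂(1/p) is an integer.
H = Σ p·log₂(1/p) = 1/4·2 + 1/4·2 + 1/8·3 + 1/16·4 + 1/4·2 + 1/16·4 = 2.375 bits.

2.375 bits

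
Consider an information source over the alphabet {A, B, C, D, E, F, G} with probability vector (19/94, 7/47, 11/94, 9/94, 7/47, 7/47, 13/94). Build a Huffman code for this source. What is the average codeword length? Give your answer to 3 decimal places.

Repeatedly combine the two least-probable nodes; the expected code length is the sum of the merged weights.
merge 9/94 + 11/94 → 10/47
merge 13/94 + 7/47 → 27/94
merge 7/47 + 7/47 → 14/47
merge 19/94 + 10/47 → 39/94
merge 27/94 + 14/47 → 55/94
merge 39/94 + 55/94 → 1
L = 10/47 + 27/94 + 14/47 + 39/94 + 55/94 + 1 = 263/94 ≈ 2.798 bits/symbol.

2.798 bits/symbol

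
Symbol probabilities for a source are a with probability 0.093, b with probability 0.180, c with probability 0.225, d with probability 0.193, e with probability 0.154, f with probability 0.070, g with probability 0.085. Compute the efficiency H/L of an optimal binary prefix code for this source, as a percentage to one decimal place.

Entropy H = −Σ p log₂ p ≈ 2.6927 bits.
Huffman merges: 7/100+17/200→31/200; 93/1000+77/500→247/1000; 31/200+9/50→67/200; 193/1000+9/40→209/500; 247/1000+67/200→291/500; 209/500+291/500→1. L = 2737/1000 ≈ 2.7370.
Efficiency = H/L = 2.6927/2.7370 = 98.4%.

98.4%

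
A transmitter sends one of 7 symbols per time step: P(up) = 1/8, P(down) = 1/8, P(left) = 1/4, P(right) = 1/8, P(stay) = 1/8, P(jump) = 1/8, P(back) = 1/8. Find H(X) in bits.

Each probability is a power of 1/2, so log₂(1/p) is an integer.
H = Σ p·log₂(1/p) = 1/8·3 + 1/8·3 + 1/4·2 + 1/8·3 + 1/8·3 + 1/8·3 + 1/8·3 = 2.75 bits.

2.75 bits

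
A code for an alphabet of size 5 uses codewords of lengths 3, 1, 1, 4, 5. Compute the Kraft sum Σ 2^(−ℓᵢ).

With common denominator 2^5 = 32: Σ 2^(−ℓᵢ) = 4/32 + 16/32 + 16/32 + 2/32 + 1/32 = 39/32 = 1.21875.

1.21875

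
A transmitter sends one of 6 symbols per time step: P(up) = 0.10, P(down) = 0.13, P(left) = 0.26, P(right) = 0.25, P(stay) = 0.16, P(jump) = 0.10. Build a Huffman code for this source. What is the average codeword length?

Repeatedly combine the two least-probable nodes; the expected code length is the sum of the merged weights.
merge 1/10 + 1/10 → 1/5
merge 13/100 + 4/25 → 29/100
merge 1/5 + 1/4 → 9/20
merge 13/50 + 29/100 → 11/20
merge 9/20 + 11/20 → 1
L = 1/5 + 29/100 + 9/20 + 11/20 + 1 = 249/100 = 2.49 bits/symbol.

2.49 bits/symbol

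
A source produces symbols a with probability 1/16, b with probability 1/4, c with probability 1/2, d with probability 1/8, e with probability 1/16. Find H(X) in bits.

1.875 bits

Each probability is a power of 1/2, so log₂(1/p) is an integer.
H = Σ p·log₂(1/p) = 1/16·4 + 1/4·2 + 1/2·1 + 1/8·3 + 1/16·4 = 1.875 bits.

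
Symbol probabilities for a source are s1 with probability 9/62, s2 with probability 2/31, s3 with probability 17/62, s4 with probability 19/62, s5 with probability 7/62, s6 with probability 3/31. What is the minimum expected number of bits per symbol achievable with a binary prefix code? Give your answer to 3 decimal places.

Repeatedly combine the two least-probable nodes; the expected code length is the sum of the merged weights.
merge 2/31 + 3/31 → 5/31
merge 7/62 + 9/62 → 8/31
merge 5/31 + 8/31 → 13/31
merge 17/62 + 19/62 → 18/31
merge 13/31 + 18/31 → 1
L = 5/31 + 8/31 + 13/31 + 18/31 + 1 = 75/31 ≈ 2.419 bits/symbol.

2.419 bits/symbol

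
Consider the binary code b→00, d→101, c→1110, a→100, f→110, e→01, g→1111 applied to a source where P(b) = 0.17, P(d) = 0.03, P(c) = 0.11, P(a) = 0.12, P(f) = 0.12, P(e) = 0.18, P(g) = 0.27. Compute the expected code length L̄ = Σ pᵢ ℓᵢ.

3.03 bits/symbol

L̄ = Σ pᵢ·ℓᵢ = 0.17·2 + 0.03·3 + 0.11·4 + 0.12·3 + 0.12·3 + 0.18·2 + 0.27·4 = 3.03 bits/symbol.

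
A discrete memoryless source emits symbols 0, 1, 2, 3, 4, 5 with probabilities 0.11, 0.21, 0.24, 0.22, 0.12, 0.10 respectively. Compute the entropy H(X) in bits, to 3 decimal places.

H = −Σ pᵢ log₂ pᵢ.
−0.11·log₂(0.11) = 0.3503
−0.21·log₂(0.21) = 0.4728
−0.24·log₂(0.24) = 0.4941
−0.22·log₂(0.22) = 0.4806
−0.12·log₂(0.12) = 0.3671
−0.10·log₂(0.10) = 0.3322
Sum ≈ 2.4971 → 2.497 bits.

2.497 bits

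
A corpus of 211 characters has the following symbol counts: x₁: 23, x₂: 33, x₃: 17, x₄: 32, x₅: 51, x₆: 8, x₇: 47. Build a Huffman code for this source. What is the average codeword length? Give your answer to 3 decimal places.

2.654 bits/symbol

Probabilities are the counts divided by 211.
Repeatedly combine the two least-probable nodes; the expected code length is the sum of the merged weights.
merge 8/211 + 17/211 → 25/211
merge 23/211 + 25/211 → 48/211
merge 32/211 + 33/211 → 65/211
merge 47/211 + 48/211 → 95/211
merge 51/211 + 65/211 → 116/211
merge 95/211 + 116/211 → 1
L = 25/211 + 48/211 + 65/211 + 95/211 + 116/211 + 1 = 560/211 ≈ 2.654 bits/symbol.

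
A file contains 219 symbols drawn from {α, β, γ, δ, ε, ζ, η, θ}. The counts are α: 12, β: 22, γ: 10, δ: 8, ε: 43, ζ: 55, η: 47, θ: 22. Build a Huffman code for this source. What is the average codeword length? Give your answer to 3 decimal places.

Probabilities are the counts divided by 219.
Repeatedly combine the two least-probable nodes; the expected code length is the sum of the merged weights.
merge 8/219 + 10/219 → 6/73
merge 4/73 + 6/73 → 10/73
merge 22/219 + 22/219 → 44/219
merge 10/73 + 43/219 → 1/3
merge 44/219 + 47/219 → 91/219
merge 55/219 + 1/3 → 128/219
merge 91/219 + 128/219 → 1
L = 6/73 + 10/73 + 44/219 + 1/3 + 91/219 + 128/219 + 1 = 201/73 ≈ 2.753 bits/symbol.

2.753 bits/symbol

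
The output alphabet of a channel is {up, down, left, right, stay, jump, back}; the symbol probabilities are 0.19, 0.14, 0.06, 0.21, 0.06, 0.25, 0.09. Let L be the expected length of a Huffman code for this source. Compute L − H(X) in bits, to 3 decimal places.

0.035 bits

Entropy H = −Σ p log₂ p ≈ 2.6249 bits.
Huffman merges: 3/50+3/50→3/25; 9/100+3/25→21/100; 7/50+19/100→33/100; 21/100+21/100→21/50; 1/4+33/100→29/50; 21/50+29/50→1. L = 133/50 ≈ 2.6600.
L − H = 2.6600 − 2.6249 = 0.035 bits.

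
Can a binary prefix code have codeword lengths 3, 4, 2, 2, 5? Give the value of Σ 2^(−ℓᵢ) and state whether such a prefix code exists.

With common denominator 2^5 = 32: Σ 2^(−ℓᵢ) = 4/32 + 2/32 + 8/32 + 8/32 + 1/32 = 23/32 = 0.71875.
Kraft's inequality requires Σ ≤ 1; here Σ = 0.71875 ≤ 1, so such a prefix code exists.

0.71875; yes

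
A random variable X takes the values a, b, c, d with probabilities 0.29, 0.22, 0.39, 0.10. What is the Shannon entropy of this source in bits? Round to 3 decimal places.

H = −Σ pᵢ log₂ pᵢ.
−0.29·log₂(0.29) = 0.5179
−0.22·log₂(0.22) = 0.4806
−0.39·log₂(0.39) = 0.5298
−0.10·log₂(0.10) = 0.3322
Sum ≈ 1.8605 → 1.860 bits.

1.860 bits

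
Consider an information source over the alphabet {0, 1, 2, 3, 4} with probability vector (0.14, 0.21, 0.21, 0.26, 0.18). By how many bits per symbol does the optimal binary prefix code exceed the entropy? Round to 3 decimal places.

Entropy H = −Σ p log₂ p ≈ 2.2934 bits.
Huffman merges: 7/50+9/50→8/25; 21/100+21/100→21/50; 13/50+8/25→29/50; 21/50+29/50→1. L = 58/25 ≈ 2.3200.
L − H = 2.3200 − 2.2934 = 0.027 bits.

0.027 bits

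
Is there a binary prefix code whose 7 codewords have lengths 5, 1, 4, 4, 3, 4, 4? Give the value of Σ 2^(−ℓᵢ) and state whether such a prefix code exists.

0.90625; yes

With common denominator 2^5 = 32: Σ 2^(−ℓᵢ) = 1/32 + 16/32 + 2/32 + 2/32 + 4/32 + 2/32 + 2/32 = 29/32 = 0.90625.
Kraft's inequality requires Σ ≤ 1; here Σ = 0.90625 ≤ 1, so such a prefix code exists.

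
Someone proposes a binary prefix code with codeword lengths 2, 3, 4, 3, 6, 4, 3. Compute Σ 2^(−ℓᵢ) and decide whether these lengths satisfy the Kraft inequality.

With common denominator 2^6 = 64: Σ 2^(−ℓᵢ) = 16/64 + 8/64 + 4/64 + 8/64 + 1/64 + 4/64 + 8/64 = 49/64 = 0.765625.
Kraft's inequality requires Σ ≤ 1; here Σ = 0.765625 ≤ 1, so such a prefix code exists.

0.765625; yes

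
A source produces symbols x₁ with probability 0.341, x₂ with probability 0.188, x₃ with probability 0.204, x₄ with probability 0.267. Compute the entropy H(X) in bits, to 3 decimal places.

H = −Σ pᵢ log₂ pᵢ.
−0.341·log₂(0.341) = 0.5293
−0.188·log₂(0.188) = 0.4533
−0.204·log₂(0.204) = 0.4678
−0.267·log₂(0.267) = 0.5087
Sum ≈ 1.9591 → 1.959 bits.

1.959 bits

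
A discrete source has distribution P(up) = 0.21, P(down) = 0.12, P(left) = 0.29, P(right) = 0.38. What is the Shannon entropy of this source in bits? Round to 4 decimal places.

1.8882 bits

H = −Σ pᵢ log₂ pᵢ.
−0.21·log₂(0.21) = 0.4728
−0.12·log₂(0.12) = 0.3671
−0.29·log₂(0.29) = 0.5179
−0.38·log₂(0.38) = 0.5305
Sum ≈ 1.8882 → 1.8882 bits.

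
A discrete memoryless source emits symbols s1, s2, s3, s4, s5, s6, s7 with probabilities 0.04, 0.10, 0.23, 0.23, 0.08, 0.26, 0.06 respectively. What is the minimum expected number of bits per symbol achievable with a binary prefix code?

2.56 bits/symbol

Repeatedly combine the two least-probable nodes; the expected code length is the sum of the merged weights.
merge 1/25 + 3/50 → 1/10
merge 2/25 + 1/10 → 9/50
merge 1/10 + 9/50 → 7/25
merge 23/100 + 23/100 → 23/50
merge 13/50 + 7/25 → 27/50
merge 23/50 + 27/50 → 1
L = 1/10 + 9/50 + 7/25 + 23/50 + 27/50 + 1 = 64/25 = 2.56 bits/symbol.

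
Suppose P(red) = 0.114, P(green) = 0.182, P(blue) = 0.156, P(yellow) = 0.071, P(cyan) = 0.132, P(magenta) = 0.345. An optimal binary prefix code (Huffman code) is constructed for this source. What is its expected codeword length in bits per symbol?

Repeatedly combine the two least-probable nodes; the expected code length is the sum of the merged weights.
merge 71/1000 + 57/500 → 37/200
merge 33/250 + 39/250 → 36/125
merge 91/500 + 37/200 → 367/1000
merge 36/125 + 69/200 → 633/1000
merge 367/1000 + 633/1000 → 1
L = 37/200 + 36/125 + 367/1000 + 633/1000 + 1 = 2473/1000 = 2.473 bits/symbol.

2.473 bits/symbol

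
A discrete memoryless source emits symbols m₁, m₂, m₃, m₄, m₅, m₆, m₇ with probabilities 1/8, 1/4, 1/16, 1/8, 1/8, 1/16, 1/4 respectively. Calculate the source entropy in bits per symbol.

2.625 bits

Each probability is a power of 1/2, so log₂(1/p) is an integer.
H = Σ p·log₂(1/p) = 1/8·3 + 1/4·2 + 1/16·4 + 1/8·3 + 1/8·3 + 1/16·4 + 1/4·2 = 2.625 bits.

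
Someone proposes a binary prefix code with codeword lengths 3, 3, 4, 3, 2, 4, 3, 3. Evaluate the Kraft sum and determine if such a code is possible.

1; yes

With common denominator 2^4 = 16: Σ 2^(−ℓᵢ) = 2/16 + 2/16 + 1/16 + 2/16 + 4/16 + 1/16 + 2/16 + 2/16 = 16/16 = 1.
Kraft's inequality requires Σ ≤ 1; here Σ = 1 ≤ 1, so such a prefix code exists.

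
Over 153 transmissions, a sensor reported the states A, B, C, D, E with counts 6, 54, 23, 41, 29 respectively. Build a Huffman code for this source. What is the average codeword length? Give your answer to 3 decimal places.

Probabilities are the counts divided by 153.
Repeatedly combine the two least-probable nodes; the expected code length is the sum of the merged weights.
merge 2/51 + 23/153 → 29/153
merge 29/153 + 29/153 → 58/153
merge 41/153 + 6/17 → 95/153
merge 58/153 + 95/153 → 1
L = 29/153 + 58/153 + 95/153 + 1 = 335/153 ≈ 2.190 bits/symbol.

2.190 bits/symbol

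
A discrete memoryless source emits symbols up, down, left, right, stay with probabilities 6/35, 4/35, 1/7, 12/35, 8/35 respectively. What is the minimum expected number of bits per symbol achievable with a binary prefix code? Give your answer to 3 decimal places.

Repeatedly combine the two least-probable nodes; the expected code length is the sum of the merged weights.
merge 4/35 + 1/7 → 9/35
merge 6/35 + 8/35 → 2/5
merge 9/35 + 12/35 → 3/5
merge 2/5 + 3/5 → 1
L = 9/35 + 2/5 + 3/5 + 1 = 79/35 ≈ 2.257 bits/symbol.

2.257 bits/symbol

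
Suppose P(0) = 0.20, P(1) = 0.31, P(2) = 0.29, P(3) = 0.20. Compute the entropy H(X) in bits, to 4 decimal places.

1.9705 bits

H = −Σ pᵢ log₂ pᵢ.
−0.20·log₂(0.20) = 0.4644
−0.31·log₂(0.31) = 0.5238
−0.29·log₂(0.29) = 0.5179
−0.20·log₂(0.20) = 0.4644
Sum ≈ 1.9705 → 1.9705 bits.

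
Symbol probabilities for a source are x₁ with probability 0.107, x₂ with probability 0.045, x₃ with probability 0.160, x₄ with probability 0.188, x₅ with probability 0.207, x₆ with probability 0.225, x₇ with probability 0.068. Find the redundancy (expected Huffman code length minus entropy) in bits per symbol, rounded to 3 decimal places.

Entropy H = −Σ p log₂ p ≈ 2.6409 bits.
Huffman merges: 9/200+17/250→113/1000; 107/1000+113/1000→11/50; 4/25+47/250→87/250; 207/1000+11/50→427/1000; 9/40+87/250→573/1000; 427/1000+573/1000→1. L = 2681/1000 ≈ 2.6810.
L − H = 2.6810 − 2.6409 = 0.040 bits.

0.040 bits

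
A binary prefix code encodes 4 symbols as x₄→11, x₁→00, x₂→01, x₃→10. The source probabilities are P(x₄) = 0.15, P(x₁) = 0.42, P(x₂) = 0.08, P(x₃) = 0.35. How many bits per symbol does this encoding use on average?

L̄ = Σ pᵢ·ℓᵢ = 0.15·2 + 0.42·2 + 0.08·2 + 0.35·2 = 2 bits/symbol.

2 bits/symbol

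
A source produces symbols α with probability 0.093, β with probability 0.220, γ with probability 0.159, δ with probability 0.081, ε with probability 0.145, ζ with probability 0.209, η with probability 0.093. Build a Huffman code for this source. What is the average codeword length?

Repeatedly combine the two least-probable nodes; the expected code length is the sum of the merged weights.
merge 81/1000 + 93/1000 → 87/500
merge 93/1000 + 29/200 → 119/500
merge 159/1000 + 87/500 → 333/1000
merge 209/1000 + 11/50 → 429/1000
merge 119/500 + 333/1000 → 571/1000
merge 429/1000 + 571/1000 → 1
L = 87/500 + 119/500 + 333/1000 + 429/1000 + 571/1000 + 1 = 549/200 = 2.745 bits/symbol.

2.745 bits/symbol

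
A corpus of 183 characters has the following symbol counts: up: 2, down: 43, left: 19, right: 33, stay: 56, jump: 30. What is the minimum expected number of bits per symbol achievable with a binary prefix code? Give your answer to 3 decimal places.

2.393 bits/symbol

Probabilities are the counts divided by 183.
Repeatedly combine the two least-probable nodes; the expected code length is the sum of the merged weights.
merge 2/183 + 19/183 → 7/61
merge 7/61 + 10/61 → 17/61
merge 11/61 + 43/183 → 76/183
merge 17/61 + 56/183 → 107/183
merge 76/183 + 107/183 → 1
L = 7/61 + 17/61 + 76/183 + 107/183 + 1 = 146/61 ≈ 2.393 bits/symbol.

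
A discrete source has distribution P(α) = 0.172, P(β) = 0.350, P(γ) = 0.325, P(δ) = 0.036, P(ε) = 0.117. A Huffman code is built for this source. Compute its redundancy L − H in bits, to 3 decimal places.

Entropy H = −Σ p log₂ p ≈ 2.0287 bits.
Huffman merges: 9/250+117/1000→153/1000; 153/1000+43/250→13/40; 13/40+13/40→13/20; 7/20+13/20→1. L = 266/125 ≈ 2.1280.
L − H = 2.1280 − 2.0287 = 0.099 bits.

0.099 bits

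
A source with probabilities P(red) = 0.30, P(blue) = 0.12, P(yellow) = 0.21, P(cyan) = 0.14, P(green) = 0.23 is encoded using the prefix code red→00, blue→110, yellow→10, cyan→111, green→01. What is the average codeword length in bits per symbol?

L̄ = Σ pᵢ·ℓᵢ = 0.30·2 + 0.12·3 + 0.21·2 + 0.14·3 + 0.23·2 = 2.26 bits/symbol.

2.26 bits/symbol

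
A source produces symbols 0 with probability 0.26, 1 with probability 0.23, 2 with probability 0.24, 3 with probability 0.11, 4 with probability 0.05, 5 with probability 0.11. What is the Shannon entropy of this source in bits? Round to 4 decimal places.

H = −Σ pᵢ log₂ pᵢ.
−0.26·log₂(0.26) = 0.5053
−0.23·log₂(0.23) = 0.4877
−0.24·log₂(0.24) = 0.4941
−0.11·log₂(0.11) = 0.3503
−0.05·log₂(0.05) = 0.2161
−0.11·log₂(0.11) = 0.3503
Sum ≈ 2.4038 → 2.4038 bits.

2.4038 bits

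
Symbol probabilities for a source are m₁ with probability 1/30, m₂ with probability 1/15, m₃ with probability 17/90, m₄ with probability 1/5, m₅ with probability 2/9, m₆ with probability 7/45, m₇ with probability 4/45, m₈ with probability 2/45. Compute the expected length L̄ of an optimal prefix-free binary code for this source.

Repeatedly combine the two least-probable nodes; the expected code length is the sum of the merged weights.
merge 1/30 + 2/45 → 7/90
merge 1/15 + 7/90 → 13/90
merge 4/45 + 13/90 → 7/30
merge 7/45 + 17/90 → 31/90
merge 1/5 + 2/9 → 19/45
merge 7/30 + 31/90 → 26/45
merge 19/45 + 26/45 → 1
L = 7/90 + 13/90 + 7/30 + 31/90 + 19/45 + 26/45 + 1 = 14/5 = 2.8 bits/symbol.

2.8 bits/symbol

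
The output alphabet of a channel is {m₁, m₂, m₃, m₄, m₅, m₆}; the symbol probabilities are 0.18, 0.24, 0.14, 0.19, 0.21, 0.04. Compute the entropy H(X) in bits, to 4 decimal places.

2.4504 bits

H = −Σ pᵢ log₂ pᵢ.
−0.18·log₂(0.18) = 0.4453
−0.24·log₂(0.24) = 0.4941
−0.14·log₂(0.14) = 0.3971
−0.19·log₂(0.19) = 0.4552
−0.21·log₂(0.21) = 0.4728
−0.04·log₂(0.04) = 0.1858
Sum ≈ 2.4504 → 2.4504 bits.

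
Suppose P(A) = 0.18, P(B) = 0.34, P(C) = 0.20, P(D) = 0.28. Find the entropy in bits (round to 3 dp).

H = −Σ pᵢ log₂ pᵢ.
−0.18·log₂(0.18) = 0.4453
−0.34·log₂(0.34) = 0.5292
−0.20·log₂(0.20) = 0.4644
−0.28·log₂(0.28) = 0.5142
Sum ≈ 1.9531 → 1.953 bits.

1.953 bits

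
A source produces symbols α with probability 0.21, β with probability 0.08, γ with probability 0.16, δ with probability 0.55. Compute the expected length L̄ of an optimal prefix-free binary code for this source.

1.69 bits/symbol

Repeatedly combine the two least-probable nodes; the expected code length is the sum of the merged weights.
merge 2/25 + 4/25 → 6/25
merge 21/100 + 6/25 → 9/20
merge 9/20 + 11/20 → 1
L = 6/25 + 9/20 + 1 = 169/100 = 1.69 bits/symbol.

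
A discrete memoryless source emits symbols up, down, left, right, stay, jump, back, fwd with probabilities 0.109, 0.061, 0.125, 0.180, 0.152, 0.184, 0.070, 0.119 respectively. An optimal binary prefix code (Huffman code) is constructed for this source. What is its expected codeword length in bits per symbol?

Repeatedly combine the two least-probable nodes; the expected code length is the sum of the merged weights.
merge 61/1000 + 7/100 → 131/1000
merge 109/1000 + 119/1000 → 57/250
merge 1/8 + 131/1000 → 32/125
merge 19/125 + 9/50 → 83/250
merge 23/125 + 57/250 → 103/250
merge 32/125 + 83/250 → 147/250
merge 103/250 + 147/250 → 1
L = 131/1000 + 57/250 + 32/125 + 83/250 + 103/250 + 147/250 + 1 = 2947/1000 = 2.947 bits/symbol.

2.947 bits/symbol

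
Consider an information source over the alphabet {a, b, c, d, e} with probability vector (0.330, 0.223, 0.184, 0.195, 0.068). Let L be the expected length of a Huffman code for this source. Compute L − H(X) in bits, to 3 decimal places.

0.068 bits

Entropy H = −Σ p log₂ p ≈ 2.1836 bits.
Huffman merges: 17/250+23/125→63/250; 39/200+223/1000→209/500; 63/250+33/100→291/500; 209/500+291/500→1. L = 563/250 ≈ 2.2520.
L − H = 2.2520 − 2.1836 = 0.068 bits.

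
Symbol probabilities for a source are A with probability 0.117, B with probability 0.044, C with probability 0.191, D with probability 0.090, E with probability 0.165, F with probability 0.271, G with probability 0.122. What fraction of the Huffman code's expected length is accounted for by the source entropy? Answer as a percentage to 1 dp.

Entropy H = −Σ p log₂ p ≈ 2.6389 bits.
Huffman merges: 11/250+9/100→67/500; 117/1000+61/500→239/1000; 67/500+33/200→299/1000; 191/1000+239/1000→43/100; 271/1000+299/1000→57/100; 43/100+57/100→1. L = 334/125 ≈ 2.6720.
Efficiency = H/L = 2.6389/2.6720 = 98.8%.

98.8%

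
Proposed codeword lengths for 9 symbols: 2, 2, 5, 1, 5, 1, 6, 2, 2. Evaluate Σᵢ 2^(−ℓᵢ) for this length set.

With common denominator 2^6 = 64: Σ 2^(−ℓᵢ) = 16/64 + 16/64 + 2/64 + 32/64 + 2/64 + 32/64 + 1/64 + 16/64 + 16/64 = 133/64 = 2.078125.

2.078125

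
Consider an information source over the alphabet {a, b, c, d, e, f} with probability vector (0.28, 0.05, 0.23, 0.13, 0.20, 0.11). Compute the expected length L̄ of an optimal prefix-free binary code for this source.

2.45 bits/symbol

Repeatedly combine the two least-probable nodes; the expected code length is the sum of the merged weights.
merge 1/20 + 11/100 → 4/25
merge 13/100 + 4/25 → 29/100
merge 1/5 + 23/100 → 43/100
merge 7/25 + 29/100 → 57/100
merge 43/100 + 57/100 → 1
L = 4/25 + 29/100 + 43/100 + 57/100 + 1 = 49/20 = 2.45 bits/symbol.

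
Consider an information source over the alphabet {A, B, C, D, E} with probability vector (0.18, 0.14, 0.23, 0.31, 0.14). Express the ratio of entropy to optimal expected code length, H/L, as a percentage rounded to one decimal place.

98.7%

Entropy H = −Σ p log₂ p ≈ 2.2510 bits.
Huffman merges: 7/50+7/50→7/25; 9/50+23/100→41/100; 7/25+31/100→59/100; 41/100+59/100→1. L = 57/25 ≈ 2.2800.
Efficiency = H/L = 2.2510/2.2800 = 98.7%.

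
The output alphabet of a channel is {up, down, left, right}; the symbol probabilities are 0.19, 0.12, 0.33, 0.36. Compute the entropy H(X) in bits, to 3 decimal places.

1.881 bits

H = −Σ pᵢ log₂ pᵢ.
−0.19·log₂(0.19) = 0.4552
−0.12·log₂(0.12) = 0.3671
−0.33·log₂(0.33) = 0.5278
−0.36·log₂(0.36) = 0.5306
Sum ≈ 1.8807 → 1.881 bits.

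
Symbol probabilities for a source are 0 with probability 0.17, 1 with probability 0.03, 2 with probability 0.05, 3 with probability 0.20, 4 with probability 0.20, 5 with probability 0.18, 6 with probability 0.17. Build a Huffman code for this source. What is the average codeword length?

Repeatedly combine the two least-probable nodes; the expected code length is the sum of the merged weights.
merge 3/100 + 1/20 → 2/25
merge 2/25 + 17/100 → 1/4
merge 17/100 + 9/50 → 7/20
merge 1/5 + 1/5 → 2/5
merge 1/4 + 7/20 → 3/5
merge 2/5 + 3/5 → 1
L = 2/25 + 1/4 + 7/20 + 2/5 + 3/5 + 1 = 67/25 = 2.68 bits/symbol.

2.68 bits/symbol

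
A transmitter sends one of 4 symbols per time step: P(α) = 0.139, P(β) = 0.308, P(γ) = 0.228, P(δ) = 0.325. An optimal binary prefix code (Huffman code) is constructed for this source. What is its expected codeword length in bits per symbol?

Repeatedly combine the two least-probable nodes; the expected code length is the sum of the merged weights.
merge 139/1000 + 57/250 → 367/1000
merge 77/250 + 13/40 → 633/1000
merge 367/1000 + 633/1000 → 1
L = 367/1000 + 633/1000 + 1 = 2 bits/symbol.

2 bits/symbol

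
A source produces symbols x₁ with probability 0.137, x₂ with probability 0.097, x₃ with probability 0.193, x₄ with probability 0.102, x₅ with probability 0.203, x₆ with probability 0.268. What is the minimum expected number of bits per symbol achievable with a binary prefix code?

2.529 bits/symbol

Repeatedly combine the two least-probable nodes; the expected code length is the sum of the merged weights.
merge 97/1000 + 51/500 → 199/1000
merge 137/1000 + 193/1000 → 33/100
merge 199/1000 + 203/1000 → 201/500
merge 67/250 + 33/100 → 299/500
merge 201/500 + 299/500 → 1
L = 199/1000 + 33/100 + 201/500 + 299/500 + 1 = 2529/1000 = 2.529 bits/symbol.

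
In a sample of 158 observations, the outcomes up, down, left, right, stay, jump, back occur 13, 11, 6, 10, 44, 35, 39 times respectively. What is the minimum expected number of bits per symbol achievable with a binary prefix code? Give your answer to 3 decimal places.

2.506 bits/symbol

Probabilities are the counts divided by 158.
Repeatedly combine the two least-probable nodes; the expected code length is the sum of the merged weights.
merge 3/79 + 5/79 → 8/79
merge 11/158 + 13/158 → 12/79
merge 8/79 + 12/79 → 20/79
merge 35/158 + 39/158 → 37/79
merge 20/79 + 22/79 → 42/79
merge 37/79 + 42/79 → 1
L = 8/79 + 12/79 + 20/79 + 37/79 + 42/79 + 1 = 198/79 ≈ 2.506 bits/symbol.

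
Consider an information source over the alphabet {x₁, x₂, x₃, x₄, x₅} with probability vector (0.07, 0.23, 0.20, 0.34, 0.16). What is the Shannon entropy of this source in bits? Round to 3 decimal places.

2.173 bits

H = −Σ pᵢ log₂ pᵢ.
−0.07·log₂(0.07) = 0.2686
−0.23·log₂(0.23) = 0.4877
−0.20·log₂(0.20) = 0.4644
−0.34·log₂(0.34) = 0.5292
−0.16·log₂(0.16) = 0.4230
Sum ≈ 2.1728 → 2.173 bits.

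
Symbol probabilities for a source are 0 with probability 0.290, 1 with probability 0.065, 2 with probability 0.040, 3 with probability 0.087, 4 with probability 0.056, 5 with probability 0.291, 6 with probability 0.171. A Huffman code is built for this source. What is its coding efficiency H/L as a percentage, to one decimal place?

98.3%

Entropy H = −Σ p log₂ p ≈ 2.4533 bits.
Huffman merges: 1/25+7/125→12/125; 13/200+87/1000→19/125; 12/125+19/125→31/125; 171/1000+31/125→419/1000; 29/100+291/1000→581/1000; 419/1000+581/1000→1. L = 312/125 ≈ 2.4960.
Efficiency = H/L = 2.4533/2.4960 = 98.3%.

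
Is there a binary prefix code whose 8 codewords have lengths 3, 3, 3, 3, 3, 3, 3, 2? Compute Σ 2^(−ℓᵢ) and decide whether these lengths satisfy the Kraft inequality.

With common denominator 2^3 = 8: Σ 2^(−ℓᵢ) = 1/8 + 1/8 + 1/8 + 1/8 + 1/8 + 1/8 + 1/8 + 2/8 = 9/8 = 1.125.
Kraft's inequality requires Σ ≤ 1; here Σ = 1.125 > 1, so no such prefix code exists.

1.125; no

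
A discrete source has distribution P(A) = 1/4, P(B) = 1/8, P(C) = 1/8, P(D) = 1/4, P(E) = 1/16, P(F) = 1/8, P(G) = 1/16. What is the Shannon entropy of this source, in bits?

2.625 bits

Each probability is a power of 1/2, so log₂(1/p) is an integer.
H = Σ p·log₂(1/p) = 1/4·2 + 1/8·3 + 1/8·3 + 1/4·2 + 1/16·4 + 1/8·3 + 1/16·4 = 2.625 bits.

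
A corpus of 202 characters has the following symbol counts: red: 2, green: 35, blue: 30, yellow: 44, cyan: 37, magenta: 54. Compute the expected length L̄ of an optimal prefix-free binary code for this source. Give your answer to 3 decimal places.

Probabilities are the counts divided by 202.
Repeatedly combine the two least-probable nodes; the expected code length is the sum of the merged weights.
merge 1/101 + 15/101 → 16/101
merge 16/101 + 35/202 → 67/202
merge 37/202 + 22/101 → 81/202
merge 27/101 + 67/202 → 121/202
merge 81/202 + 121/202 → 1
L = 16/101 + 67/202 + 81/202 + 121/202 + 1 = 503/202 ≈ 2.490 bits/symbol.

2.490 bits/symbol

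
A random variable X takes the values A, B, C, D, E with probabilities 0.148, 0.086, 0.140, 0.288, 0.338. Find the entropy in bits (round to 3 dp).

2.156 bits

H = −Σ pᵢ log₂ pᵢ.
−0.148·log₂(0.148) = 0.4079
−0.086·log₂(0.086) = 0.3044
−0.140·log₂(0.140) = 0.3971
−0.288·log₂(0.288) = 0.5172
−0.338·log₂(0.338) = 0.5289
Sum ≈ 2.1556 → 2.156 bits.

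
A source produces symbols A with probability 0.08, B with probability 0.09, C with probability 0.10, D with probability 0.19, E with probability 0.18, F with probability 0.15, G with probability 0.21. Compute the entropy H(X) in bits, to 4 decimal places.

H = −Σ pᵢ log₂ pᵢ.
−0.08·log₂(0.08) = 0.2915
−0.09·log₂(0.09) = 0.3127
−0.10·log₂(0.10) = 0.3322
−0.19·log₂(0.19) = 0.4552
−0.18·log₂(0.18) = 0.4453
−0.15·log₂(0.15) = 0.4105
−0.21·log₂(0.21) = 0.4728
Sum ≈ 2.7203 → 2.7203 bits.

2.7203 bits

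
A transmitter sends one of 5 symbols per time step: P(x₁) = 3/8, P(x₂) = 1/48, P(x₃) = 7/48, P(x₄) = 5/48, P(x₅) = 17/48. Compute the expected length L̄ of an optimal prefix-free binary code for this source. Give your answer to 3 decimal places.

2.021 bits/symbol

Repeatedly combine the two least-probable nodes; the expected code length is the sum of the merged weights.
merge 1/48 + 5/48 → 1/8
merge 1/8 + 7/48 → 13/48
merge 13/48 + 17/48 → 5/8
merge 3/8 + 5/8 → 1
L = 1/8 + 13/48 + 5/8 + 1 = 97/48 ≈ 2.021 bits/symbol.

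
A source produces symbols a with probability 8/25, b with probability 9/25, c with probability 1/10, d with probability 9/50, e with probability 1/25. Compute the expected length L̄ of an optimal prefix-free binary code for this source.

Repeatedly combine the two least-probable nodes; the expected code length is the sum of the merged weights.
merge 1/25 + 1/10 → 7/50
merge 7/50 + 9/50 → 8/25
merge 8/25 + 8/25 → 16/25
merge 9/25 + 16/25 → 1
L = 7/50 + 8/25 + 16/25 + 1 = 21/10 = 2.1 bits/symbol.

2.1 bits/symbol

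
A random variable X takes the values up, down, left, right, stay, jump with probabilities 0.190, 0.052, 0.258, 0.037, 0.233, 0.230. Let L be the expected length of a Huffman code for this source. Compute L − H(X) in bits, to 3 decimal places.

0.033 bits

Entropy H = −Σ p log₂ p ≈ 2.3346 bits.
Huffman merges: 37/1000+13/250→89/1000; 89/1000+19/100→279/1000; 23/100+233/1000→463/1000; 129/500+279/1000→537/1000; 463/1000+537/1000→1. L = 296/125 ≈ 2.3680.
L − H = 2.3680 − 2.3346 = 0.033 bits.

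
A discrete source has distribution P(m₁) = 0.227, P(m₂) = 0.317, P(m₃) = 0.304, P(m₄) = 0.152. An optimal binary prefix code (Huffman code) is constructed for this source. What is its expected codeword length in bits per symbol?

Repeatedly combine the two least-probable nodes; the expected code length is the sum of the merged weights.
merge 19/125 + 227/1000 → 379/1000
merge 38/125 + 317/1000 → 621/1000
merge 379/1000 + 621/1000 → 1
L = 379/1000 + 621/1000 + 1 = 2 bits/symbol.

2 bits/symbol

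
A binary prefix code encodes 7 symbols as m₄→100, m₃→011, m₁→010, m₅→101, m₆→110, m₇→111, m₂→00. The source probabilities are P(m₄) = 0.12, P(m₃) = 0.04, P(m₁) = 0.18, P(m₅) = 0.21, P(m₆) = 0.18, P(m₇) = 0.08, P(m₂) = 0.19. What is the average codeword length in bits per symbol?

2.81 bits/symbol

L̄ = Σ pᵢ·ℓᵢ = 0.12·3 + 0.04·3 + 0.18·3 + 0.21·3 + 0.18·3 + 0.08·3 + 0.19·2 = 2.81 bits/symbol.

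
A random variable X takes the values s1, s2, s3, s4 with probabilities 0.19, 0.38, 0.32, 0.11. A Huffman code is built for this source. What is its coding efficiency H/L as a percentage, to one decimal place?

97.0%

Entropy H = −Σ p log₂ p ≈ 1.8620 bits.
Huffman merges: 11/100+19/100→3/10; 3/10+8/25→31/50; 19/50+31/50→1. L = 48/25 ≈ 1.9200.
Efficiency = H/L = 1.8620/1.9200 = 97.0%.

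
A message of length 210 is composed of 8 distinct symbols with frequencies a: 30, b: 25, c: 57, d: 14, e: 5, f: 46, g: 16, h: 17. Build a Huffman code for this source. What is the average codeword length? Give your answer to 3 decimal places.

2.757 bits/symbol

Probabilities are the counts divided by 210.
Repeatedly combine the two least-probable nodes; the expected code length is the sum of the merged weights.
merge 1/42 + 1/15 → 19/210
merge 8/105 + 17/210 → 11/70
merge 19/210 + 5/42 → 22/105
merge 1/7 + 11/70 → 3/10
merge 22/105 + 23/105 → 3/7
merge 19/70 + 3/10 → 4/7
merge 3/7 + 4/7 → 1
L = 19/210 + 11/70 + 22/105 + 3/10 + 3/7 + 4/7 + 1 = 193/70 ≈ 2.757 bits/symbol.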